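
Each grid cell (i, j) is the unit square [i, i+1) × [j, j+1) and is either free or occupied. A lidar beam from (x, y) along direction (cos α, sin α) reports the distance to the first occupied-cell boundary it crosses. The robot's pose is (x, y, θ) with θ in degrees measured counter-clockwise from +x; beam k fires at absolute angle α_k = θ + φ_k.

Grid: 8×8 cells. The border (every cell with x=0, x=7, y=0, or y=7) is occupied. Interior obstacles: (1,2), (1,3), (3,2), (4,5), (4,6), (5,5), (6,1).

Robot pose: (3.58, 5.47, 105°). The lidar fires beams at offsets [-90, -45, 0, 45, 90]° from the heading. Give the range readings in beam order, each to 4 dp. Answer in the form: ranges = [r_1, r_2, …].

beam 1: φ=-90°, α=15°
  direction (0.9659, 0.2588); cell (3,5); t to first gridline: x 0.4348, y 2.0478 (then +1.0353 / +3.8637)
    (4,5) via x @ 0.4348  # hit
  → r_1 = 0.4348
beam 2: φ=-45°, α=60°
  direction (0.5000, 0.8660); cell (3,5); t to first gridline: x 0.8400, y 0.6120 (then +2.0000 / +1.1547)
    (3,6) via y @ 0.6120
    (4,6) via x @ 0.8400  # hit
  → r_2 = 0.8400
beam 3: φ=0°, α=105°
  direction (-0.2588, 0.9659); cell (3,5); t to first gridline: x 2.2409, y 0.5487 (then +3.8637 / +1.0353)
    (3,6) via y @ 0.5487
    (3,7) via y @ 1.5840  # hit
  → r_3 = 1.5840
beam 4: φ=45°, α=150°
  direction (-0.8660, 0.5000); cell (3,5); t to first gridline: x 0.6697, y 1.0600 (then +1.1547 / +2.0000)
    (2,5) via x @ 0.6697
    (2,6) via y @ 1.0600
    (1,6) via x @ 1.8244
    (0,6) via x @ 2.9791  # hit
  → r_4 = 2.9791
beam 5: φ=90°, α=195°
  direction (-0.9659, -0.2588); cell (3,5); t to first gridline: x 0.6005, y 1.8159 (then +1.0353 / +3.8637)
    (2,5) via x @ 0.6005
    (1,5) via x @ 1.6357
    (1,4) via y @ 1.8159
    (0,4) via x @ 2.6710  # hit
  → r_5 = 2.6710

ranges = [0.4348, 0.8400, 1.5840, 2.9791, 2.6710]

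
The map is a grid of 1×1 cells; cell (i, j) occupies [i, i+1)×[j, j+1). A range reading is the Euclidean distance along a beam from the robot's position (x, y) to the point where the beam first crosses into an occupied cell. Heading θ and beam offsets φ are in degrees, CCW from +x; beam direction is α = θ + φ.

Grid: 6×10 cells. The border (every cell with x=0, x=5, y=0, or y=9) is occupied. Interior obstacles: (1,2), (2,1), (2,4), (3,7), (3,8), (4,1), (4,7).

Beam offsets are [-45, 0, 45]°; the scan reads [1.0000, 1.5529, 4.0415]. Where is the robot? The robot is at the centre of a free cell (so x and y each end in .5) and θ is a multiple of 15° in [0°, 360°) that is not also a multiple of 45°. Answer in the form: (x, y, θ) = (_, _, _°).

Enumerate (i+0.5, j+0.5, θ) over the 25 free cells and 16 admissible headings. For each, cast all 3 beams and compare to the given ranges.
  (2.5, 7.5, 240°): beam 1 = 1.5529 ≠ 1.0000 ✗
  (1.5, 3.5, 330°): beam 1 = 0.5176 ≠ 1.0000 ✗
  (4.5, 8.5, 75°): beam 1 = 0.5774 ≠ 1.0000 ✗
  …
  (4.5, 5.5, 105°): r_1=1.0000, r_2=1.5529, r_3=4.0415 — all match ✓
Only this pose fits every beam.

(x, y, θ) = (4.5, 5.5, 105°)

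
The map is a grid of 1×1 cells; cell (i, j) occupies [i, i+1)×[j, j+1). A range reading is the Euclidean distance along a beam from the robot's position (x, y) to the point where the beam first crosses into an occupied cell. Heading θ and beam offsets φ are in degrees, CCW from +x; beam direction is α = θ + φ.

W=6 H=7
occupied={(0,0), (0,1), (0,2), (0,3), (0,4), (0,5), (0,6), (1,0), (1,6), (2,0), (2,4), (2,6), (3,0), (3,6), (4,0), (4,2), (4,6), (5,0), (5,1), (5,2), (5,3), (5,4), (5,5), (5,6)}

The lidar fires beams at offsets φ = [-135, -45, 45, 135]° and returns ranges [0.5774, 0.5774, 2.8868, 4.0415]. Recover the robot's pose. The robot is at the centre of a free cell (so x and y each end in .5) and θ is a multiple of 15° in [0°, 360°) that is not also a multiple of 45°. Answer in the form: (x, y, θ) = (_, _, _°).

(x, y, θ) = (4.5, 3.5, 75°)

Candidates: 18 free-cell centres × 16 headings = 288 poses. Raycast each; keep the one whose scan matches to 4 dp.
  (1.5, 1.5, 30°): beam 1 = 0.5176 ≠ 0.5774 ✗
  (3.5, 5.5, 240°): beam 1 = 0.5176 ≠ 0.5774 ✗
  (4.5, 1.5, 345°): beam 1 = 1.0000 ≠ 0.5774 ✗
  …
  (4.5, 3.5, 75°): r_1=0.5774, r_2=0.5774, r_3=2.8868, r_4=4.0415 — all match ✓
No second candidate reproduces the full scan.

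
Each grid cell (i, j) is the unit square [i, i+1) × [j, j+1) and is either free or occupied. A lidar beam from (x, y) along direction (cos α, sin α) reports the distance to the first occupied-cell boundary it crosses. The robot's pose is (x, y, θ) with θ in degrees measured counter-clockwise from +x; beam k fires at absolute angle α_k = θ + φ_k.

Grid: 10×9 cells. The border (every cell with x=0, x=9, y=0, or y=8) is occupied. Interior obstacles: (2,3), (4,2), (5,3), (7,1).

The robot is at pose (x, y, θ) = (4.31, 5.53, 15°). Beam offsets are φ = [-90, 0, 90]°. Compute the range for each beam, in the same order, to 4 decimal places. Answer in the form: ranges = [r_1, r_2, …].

ranges = [2.6192, 4.8554, 2.5571]

beam 1: φ=-90°, α=285°
  cosα=0.2588 sinα=-0.9659 | (4,5) | tMaxX 2.6660 tMaxY 0.5487 | tΔX 3.8637 tΔY 1.0353
    t=0.5487 [y] (4,4)
    t=1.5840 [y] (4,3)
    t=2.6192 [y] (4,2) — stop
  → r_1 = 2.6192
beam 2: φ=0°, α=15°
  cosα=0.9659 sinα=0.2588 | (4,5) | tMaxX 0.7143 tMaxY 1.8159 | tΔX 1.0353 tΔY 3.8637
    t=0.7143 [x] (5,5)
    t=1.7496 [x] (6,5)
    t=1.8159 [y] (6,6)
    t=2.7849 [x] (7,6)
    t=3.8202 [x] (8,6)
    t=4.8554 [x] (9,6) — stop
  → r_2 = 4.8554
beam 3: φ=90°, α=105°
  cosα=-0.2588 sinα=0.9659 | (4,5) | tMaxX 1.1977 tMaxY 0.4866 | tΔX 3.8637 tΔY 1.0353
    t=0.4866 [y] (4,6)
    t=1.1977 [x] (3,6)
    t=1.5219 [y] (3,7)
    t=2.5571 [y] (3,8) — stop
  → r_3 = 2.5571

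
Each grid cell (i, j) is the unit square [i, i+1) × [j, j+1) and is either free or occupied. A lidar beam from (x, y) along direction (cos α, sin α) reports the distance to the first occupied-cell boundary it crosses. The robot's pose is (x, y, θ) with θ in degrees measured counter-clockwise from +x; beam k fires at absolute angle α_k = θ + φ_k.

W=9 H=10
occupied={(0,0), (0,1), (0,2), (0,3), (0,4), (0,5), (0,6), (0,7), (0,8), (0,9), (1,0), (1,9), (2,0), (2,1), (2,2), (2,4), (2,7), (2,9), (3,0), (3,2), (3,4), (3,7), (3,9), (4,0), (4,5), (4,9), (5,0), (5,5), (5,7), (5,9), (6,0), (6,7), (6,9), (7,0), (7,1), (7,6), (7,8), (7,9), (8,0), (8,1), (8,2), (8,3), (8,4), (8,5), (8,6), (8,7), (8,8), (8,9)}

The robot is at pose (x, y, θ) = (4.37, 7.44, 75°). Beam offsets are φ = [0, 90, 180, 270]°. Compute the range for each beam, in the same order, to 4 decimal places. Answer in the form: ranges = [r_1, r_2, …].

beam 1: φ=0°, α=75°
  dir = (cos 75°, sin 75°) = (0.2588, 0.9659); from cell (4,7)
  next x-line at t=2.4341, next y-line at t=0.5798; Δt_x=3.8637, Δt_y=1.0353
    y: enter (4,8) at t=0.5798
    y: enter (4,9) at t=1.6150 ← occupied
  → r_1 = 1.6150
beam 2: φ=90°, α=165°
  dir = (cos 165°, sin 165°) = (-0.9659, 0.2588); from cell (4,7)
  next x-line at t=0.3831, next y-line at t=2.1637; Δt_x=1.0353, Δt_y=3.8637
    x: enter (3,7) at t=0.3831 ← occupied
  → r_2 = 0.3831
beam 3: φ=180°, α=255°
  dir = (cos 255°, sin 255°) = (-0.2588, -0.9659); from cell (4,7)
  next x-line at t=1.4296, next y-line at t=0.4555; Δt_x=3.8637, Δt_y=1.0353
    y: enter (4,6) at t=0.4555
    x: enter (3,6) at t=1.4296
    y: enter (3,5) at t=1.4908
    y: enter (3,4) at t=2.5261 ← occupied
  → r_3 = 2.5261
beam 4: φ=270°, α=345°
  dir = (cos 345°, sin 345°) = (0.9659, -0.2588); from cell (4,7)
  next x-line at t=0.6522, next y-line at t=1.7000; Δt_x=1.0353, Δt_y=3.8637
    x: enter (5,7) at t=0.6522 ← occupied
  → r_4 = 0.6522

ranges = [1.6150, 0.3831, 2.5261, 0.6522]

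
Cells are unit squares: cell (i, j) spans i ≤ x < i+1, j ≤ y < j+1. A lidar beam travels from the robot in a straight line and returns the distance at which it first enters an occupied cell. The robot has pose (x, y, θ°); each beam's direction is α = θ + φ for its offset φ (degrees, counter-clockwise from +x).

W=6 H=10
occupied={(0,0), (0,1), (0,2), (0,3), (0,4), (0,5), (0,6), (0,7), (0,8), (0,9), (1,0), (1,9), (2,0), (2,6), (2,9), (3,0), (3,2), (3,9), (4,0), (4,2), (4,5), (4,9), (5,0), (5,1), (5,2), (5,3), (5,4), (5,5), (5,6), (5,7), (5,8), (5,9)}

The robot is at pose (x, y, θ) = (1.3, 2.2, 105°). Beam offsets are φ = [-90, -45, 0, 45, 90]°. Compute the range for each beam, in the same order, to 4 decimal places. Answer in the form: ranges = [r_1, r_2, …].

ranges = [1.7600, 7.4000, 1.1591, 0.3464, 0.3106]

beam 1: φ=-90°, α=15°
  dir = (cos 15°, sin 15°) = (0.9659, 0.2588); from cell (1,2)
  next x-line at t=0.7247, next y-line at t=3.0910; Δt_x=1.0353, Δt_y=3.8637
    x: enter (2,2) at t=0.7247
    x: enter (3,2) at t=1.7600 ← occupied
  → r_1 = 1.7600
beam 2: φ=-45°, α=60°
  dir = (cos 60°, sin 60°) = (0.5000, 0.8660); from cell (1,2)
  next x-line at t=1.4000, next y-line at t=0.9238; Δt_x=2.0000, Δt_y=1.1547
    y: enter (1,3) at t=0.9238
    x: enter (2,3) at t=1.4000
    y: enter (2,4) at t=2.0785
    y: enter (2,5) at t=3.2332
    x: enter (3,5) at t=3.4000
    y: enter (3,6) at t=4.3879
    x: enter (4,6) at t=5.4000
    y: enter (4,7) at t=5.5426
    y: enter (4,8) at t=6.6973
    x: enter (5,8) at t=7.4000 ← occupied
  → r_2 = 7.4000
beam 3: φ=0°, α=105°
  dir = (cos 105°, sin 105°) = (-0.2588, 0.9659); from cell (1,2)
  next x-line at t=1.1591, next y-line at t=0.8282; Δt_x=3.8637, Δt_y=1.0353
    y: enter (1,3) at t=0.8282
    x: enter (0,3) at t=1.1591 ← occupied
  → r_3 = 1.1591
beam 4: φ=45°, α=150°
  dir = (cos 150°, sin 150°) = (-0.8660, 0.5000); from cell (1,2)
  next x-line at t=0.3464, next y-line at t=1.6000; Δt_x=1.1547, Δt_y=2.0000
    x: enter (0,2) at t=0.3464 ← occupied
  → r_4 = 0.3464
beam 5: φ=90°, α=195°
  dir = (cos 195°, sin 195°) = (-0.9659, -0.2588); from cell (1,2)
  next x-line at t=0.3106, next y-line at t=0.7727; Δt_x=1.0353, Δt_y=3.8637
    x: enter (0,2) at t=0.3106 ← occupied
  → r_5 = 0.3106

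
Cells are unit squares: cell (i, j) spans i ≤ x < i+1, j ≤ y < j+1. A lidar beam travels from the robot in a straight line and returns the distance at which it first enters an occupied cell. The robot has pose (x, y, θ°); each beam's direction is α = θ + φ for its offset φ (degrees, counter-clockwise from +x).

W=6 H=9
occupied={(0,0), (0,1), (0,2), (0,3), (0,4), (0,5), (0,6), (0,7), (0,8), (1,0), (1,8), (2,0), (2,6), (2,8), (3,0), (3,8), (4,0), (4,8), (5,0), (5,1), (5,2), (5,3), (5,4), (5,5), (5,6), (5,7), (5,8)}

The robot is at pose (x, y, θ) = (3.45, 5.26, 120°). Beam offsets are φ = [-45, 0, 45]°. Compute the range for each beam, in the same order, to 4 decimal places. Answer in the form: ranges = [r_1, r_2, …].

ranges = [2.8367, 0.9000, 2.5364]

beam 1: φ=-45°, α=75°
  dir = (cos 75°, sin 75°) = (0.2588, 0.9659); from cell (3,5)
  next x-line at t=2.1250, next y-line at t=0.7661; Δt_x=3.8637, Δt_y=1.0353
    y: enter (3,6) at t=0.7661
    y: enter (3,7) at t=1.8014
    x: enter (4,7) at t=2.1250
    y: enter (4,8) at t=2.8367 ← occupied
  → r_1 = 2.8367
beam 2: φ=0°, α=120°
  dir = (cos 120°, sin 120°) = (-0.5000, 0.8660); from cell (3,5)
  next x-line at t=0.9000, next y-line at t=0.8545; Δt_x=2.0000, Δt_y=1.1547
    y: enter (3,6) at t=0.8545
    x: enter (2,6) at t=0.9000 ← occupied
  → r_2 = 0.9000
beam 3: φ=45°, α=165°
  dir = (cos 165°, sin 165°) = (-0.9659, 0.2588); from cell (3,5)
  next x-line at t=0.4659, next y-line at t=2.8591; Δt_x=1.0353, Δt_y=3.8637
    x: enter (2,5) at t=0.4659
    x: enter (1,5) at t=1.5012
    x: enter (0,5) at t=2.5364 ← occupied
  → r_3 = 2.5364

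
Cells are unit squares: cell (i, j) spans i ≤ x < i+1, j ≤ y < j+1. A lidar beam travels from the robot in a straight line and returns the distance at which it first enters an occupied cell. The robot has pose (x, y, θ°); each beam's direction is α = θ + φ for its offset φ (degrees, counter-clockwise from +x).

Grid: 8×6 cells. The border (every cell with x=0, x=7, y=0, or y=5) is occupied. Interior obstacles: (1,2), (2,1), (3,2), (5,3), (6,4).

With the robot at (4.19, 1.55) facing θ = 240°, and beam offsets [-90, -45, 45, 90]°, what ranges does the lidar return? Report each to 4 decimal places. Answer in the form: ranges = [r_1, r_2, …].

ranges = [0.9000, 1.2320, 0.5694, 1.1000]

beam 1: φ=-90°, α=150°
  d=(-0.8660,0.5000)  start (4,1)  tX=0.2194 tY=0.9000  stride 1/|dx|=1.1547 1/|dy|=2.0000
    cross x-line → (3,1), t=0.2194
    cross y-line → (3,2), t=0.9000 (wall)
  → r_1 = 0.9000
beam 2: φ=-45°, α=195°
  d=(-0.9659,-0.2588)  start (4,1)  tX=0.1967 tY=2.1250  stride 1/|dx|=1.0353 1/|dy|=3.8637
    cross x-line → (3,1), t=0.1967
    cross x-line → (2,1), t=1.2320 (wall)
  → r_2 = 1.2320
beam 3: φ=45°, α=285°
  d=(0.2588,-0.9659)  start (4,1)  tX=3.1296 tY=0.5694  stride 1/|dx|=3.8637 1/|dy|=1.0353
    cross y-line → (4,0), t=0.5694 (wall)
  → r_3 = 0.5694
beam 4: φ=90°, α=330°
  d=(0.8660,-0.5000)  start (4,1)  tX=0.9353 tY=1.1000  stride 1/|dx|=1.1547 1/|dy|=2.0000
    cross x-line → (5,1), t=0.9353
    cross y-line → (5,0), t=1.1000 (wall)
  → r_4 = 1.1000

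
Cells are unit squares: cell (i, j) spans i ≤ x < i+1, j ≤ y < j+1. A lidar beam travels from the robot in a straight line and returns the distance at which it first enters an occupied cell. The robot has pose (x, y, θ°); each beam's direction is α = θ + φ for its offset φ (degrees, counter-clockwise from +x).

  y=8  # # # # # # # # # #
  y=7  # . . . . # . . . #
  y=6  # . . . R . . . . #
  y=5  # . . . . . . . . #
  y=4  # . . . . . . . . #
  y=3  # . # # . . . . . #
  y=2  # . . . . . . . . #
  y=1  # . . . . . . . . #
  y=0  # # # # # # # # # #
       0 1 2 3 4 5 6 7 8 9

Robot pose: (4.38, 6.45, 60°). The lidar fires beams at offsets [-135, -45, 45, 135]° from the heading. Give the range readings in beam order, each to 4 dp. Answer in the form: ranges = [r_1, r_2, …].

ranges = [5.6423, 4.7830, 1.6047, 3.4992]

beam 1: φ=-135°, α=285°
  direction (0.2588, -0.9659); cell (4,6); t to first gridline: x 2.3955, y 0.4659 (then +3.8637 / +1.0353)
    (4,5) via y @ 0.4659
    (4,4) via y @ 1.5012
    (5,4) via x @ 2.3955
    (5,3) via y @ 2.5364
    (5,2) via y @ 3.5717
    (5,1) via y @ 4.6070
    (5,0) via y @ 5.6423  # hit
  → r_1 = 5.6423
beam 2: φ=-45°, α=15°
  direction (0.9659, 0.2588); cell (4,6); t to first gridline: x 0.6419, y 2.1250 (then +1.0353 / +3.8637)
    (5,6) via x @ 0.6419
    (6,6) via x @ 1.6771
    (6,7) via y @ 2.1250
    (7,7) via x @ 2.7124
    (8,7) via x @ 3.7477
    (9,7) via x @ 4.7830  # hit
  → r_2 = 4.7830
beam 3: φ=45°, α=105°
  direction (-0.2588, 0.9659); cell (4,6); t to first gridline: x 1.4682, y 0.5694 (then +3.8637 / +1.0353)
    (4,7) via y @ 0.5694
    (3,7) via x @ 1.4682
    (3,8) via y @ 1.6047  # hit
  → r_3 = 1.6047
beam 4: φ=135°, α=195°
  direction (-0.9659, -0.2588); cell (4,6); t to first gridline: x 0.3934, y 1.7387 (then +1.0353 / +3.8637)
    (3,6) via x @ 0.3934
    (2,6) via x @ 1.4287
    (2,5) via y @ 1.7387
    (1,5) via x @ 2.4640
    (0,5) via x @ 3.4992  # hit
  → r_4 = 3.4992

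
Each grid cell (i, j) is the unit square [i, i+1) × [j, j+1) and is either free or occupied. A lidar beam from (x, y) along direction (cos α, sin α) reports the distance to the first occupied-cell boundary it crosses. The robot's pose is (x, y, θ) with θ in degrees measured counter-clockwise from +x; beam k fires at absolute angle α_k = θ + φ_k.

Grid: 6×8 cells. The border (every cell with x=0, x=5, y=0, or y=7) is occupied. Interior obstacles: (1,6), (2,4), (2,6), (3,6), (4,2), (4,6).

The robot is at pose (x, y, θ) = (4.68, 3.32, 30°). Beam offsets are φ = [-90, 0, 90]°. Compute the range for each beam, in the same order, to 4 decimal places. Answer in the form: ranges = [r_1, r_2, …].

beam 1: φ=-90°, α=300°
  dir = (cos 300°, sin 300°) = (0.5000, -0.8660); from cell (4,3)
  next x-line at t=0.6400, next y-line at t=0.3695; Δt_x=2.0000, Δt_y=1.1547
    y: enter (4,2) at t=0.3695 ← occupied
  → r_1 = 0.3695
beam 2: φ=0°, α=30°
  dir = (cos 30°, sin 30°) = (0.8660, 0.5000); from cell (4,3)
  next x-line at t=0.3695, next y-line at t=1.3600; Δt_x=1.1547, Δt_y=2.0000
    x: enter (5,3) at t=0.3695 ← occupied
  → r_2 = 0.3695
beam 3: φ=90°, α=120°
  dir = (cos 120°, sin 120°) = (-0.5000, 0.8660); from cell (4,3)
  next x-line at t=1.3600, next y-line at t=0.7852; Δt_x=2.0000, Δt_y=1.1547
    y: enter (4,4) at t=0.7852
    x: enter (3,4) at t=1.3600
    y: enter (3,5) at t=1.9399
    y: enter (3,6) at t=3.0946 ← occupied
  → r_3 = 3.0946

ranges = [0.3695, 0.3695, 3.0946]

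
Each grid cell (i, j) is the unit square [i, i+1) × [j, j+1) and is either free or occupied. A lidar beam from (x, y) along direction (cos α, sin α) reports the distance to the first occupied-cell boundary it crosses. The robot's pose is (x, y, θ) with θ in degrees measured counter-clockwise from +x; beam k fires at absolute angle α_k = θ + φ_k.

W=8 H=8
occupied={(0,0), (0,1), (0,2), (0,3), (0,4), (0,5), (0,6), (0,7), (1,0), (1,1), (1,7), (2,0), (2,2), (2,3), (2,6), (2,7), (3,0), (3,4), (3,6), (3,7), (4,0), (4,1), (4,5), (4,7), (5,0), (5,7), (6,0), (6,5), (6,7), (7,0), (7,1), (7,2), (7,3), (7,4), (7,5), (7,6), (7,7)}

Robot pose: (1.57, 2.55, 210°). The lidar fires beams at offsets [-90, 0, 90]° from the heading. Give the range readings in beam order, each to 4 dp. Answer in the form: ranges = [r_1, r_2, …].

beam 1: φ=-90°, α=120°
  direction (-0.5000, 0.8660); cell (1,2); t to first gridline: x 1.1400, y 0.5196 (then +2.0000 / +1.1547)
    (1,3) via y @ 0.5196
    (0,3) via x @ 1.1400  # hit
  → r_1 = 1.1400
beam 2: φ=0°, α=210°
  direction (-0.8660, -0.5000); cell (1,2); t to first gridline: x 0.6582, y 1.1000 (then +1.1547 / +2.0000)
    (0,2) via x @ 0.6582  # hit
  → r_2 = 0.6582
beam 3: φ=90°, α=300°
  direction (0.5000, -0.8660); cell (1,2); t to first gridline: x 0.8600, y 0.6351 (then +2.0000 / +1.1547)
    (1,1) via y @ 0.6351  # hit
  → r_3 = 0.6351

ranges = [1.1400, 0.6582, 0.6351]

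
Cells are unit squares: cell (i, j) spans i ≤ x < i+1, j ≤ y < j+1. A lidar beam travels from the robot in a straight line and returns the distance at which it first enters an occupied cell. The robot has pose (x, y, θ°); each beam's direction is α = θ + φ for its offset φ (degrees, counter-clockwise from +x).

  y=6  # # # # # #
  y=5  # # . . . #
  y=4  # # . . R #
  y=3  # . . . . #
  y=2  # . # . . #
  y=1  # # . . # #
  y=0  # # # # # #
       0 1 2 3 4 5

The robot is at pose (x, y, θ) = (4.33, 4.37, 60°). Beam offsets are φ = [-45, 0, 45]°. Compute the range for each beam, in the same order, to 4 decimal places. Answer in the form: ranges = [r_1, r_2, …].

ranges = [0.6936, 1.3400, 1.6875]

beam 1: φ=-45°, α=15°
  direction (0.9659, 0.2588); cell (4,4); t to first gridline: x 0.6936, y 2.4341 (then +1.0353 / +3.8637)
    (5,4) via x @ 0.6936  # hit
  → r_1 = 0.6936
beam 2: φ=0°, α=60°
  direction (0.5000, 0.8660); cell (4,4); t to first gridline: x 1.3400, y 0.7275 (then +2.0000 / +1.1547)
    (4,5) via y @ 0.7275
    (5,5) via x @ 1.3400  # hit
  → r_2 = 1.3400
beam 3: φ=45°, α=105°
  direction (-0.2588, 0.9659); cell (4,4); t to first gridline: x 1.2750, y 0.6522 (then +3.8637 / +1.0353)
    (4,5) via y @ 0.6522
    (3,5) via x @ 1.2750
    (3,6) via y @ 1.6875  # hit
  → r_3 = 1.6875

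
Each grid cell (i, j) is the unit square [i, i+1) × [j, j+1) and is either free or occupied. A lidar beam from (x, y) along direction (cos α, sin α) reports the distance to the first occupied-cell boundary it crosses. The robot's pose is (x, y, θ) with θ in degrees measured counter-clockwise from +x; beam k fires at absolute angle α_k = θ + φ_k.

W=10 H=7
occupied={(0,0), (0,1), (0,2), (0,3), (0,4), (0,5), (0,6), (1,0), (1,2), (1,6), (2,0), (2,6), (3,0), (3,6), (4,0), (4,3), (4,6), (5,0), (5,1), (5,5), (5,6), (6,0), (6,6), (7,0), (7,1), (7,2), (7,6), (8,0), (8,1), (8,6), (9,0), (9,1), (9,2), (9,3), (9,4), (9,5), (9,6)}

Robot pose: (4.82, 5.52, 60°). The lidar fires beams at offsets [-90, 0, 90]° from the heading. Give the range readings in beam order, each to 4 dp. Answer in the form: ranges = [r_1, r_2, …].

beam 1: φ=-90°, α=330°
  d=(0.8660,-0.5000)  start (4,5)  tX=0.2078 tY=1.0400  stride 1/|dx|=1.1547 1/|dy|=2.0000
    cross x-line → (5,5), t=0.2078 (wall)
  → r_1 = 0.2078
beam 2: φ=0°, α=60°
  d=(0.5000,0.8660)  start (4,5)  tX=0.3600 tY=0.5543  stride 1/|dx|=2.0000 1/|dy|=1.1547
    cross x-line → (5,5), t=0.3600 (wall)
  → r_2 = 0.3600
beam 3: φ=90°, α=150°
  d=(-0.8660,0.5000)  start (4,5)  tX=0.9469 tY=0.9600  stride 1/|dx|=1.1547 1/|dy|=2.0000
    cross x-line → (3,5), t=0.9469
    cross y-line → (3,6), t=0.9600 (wall)
  → r_3 = 0.9600

ranges = [0.2078, 0.3600, 0.9600]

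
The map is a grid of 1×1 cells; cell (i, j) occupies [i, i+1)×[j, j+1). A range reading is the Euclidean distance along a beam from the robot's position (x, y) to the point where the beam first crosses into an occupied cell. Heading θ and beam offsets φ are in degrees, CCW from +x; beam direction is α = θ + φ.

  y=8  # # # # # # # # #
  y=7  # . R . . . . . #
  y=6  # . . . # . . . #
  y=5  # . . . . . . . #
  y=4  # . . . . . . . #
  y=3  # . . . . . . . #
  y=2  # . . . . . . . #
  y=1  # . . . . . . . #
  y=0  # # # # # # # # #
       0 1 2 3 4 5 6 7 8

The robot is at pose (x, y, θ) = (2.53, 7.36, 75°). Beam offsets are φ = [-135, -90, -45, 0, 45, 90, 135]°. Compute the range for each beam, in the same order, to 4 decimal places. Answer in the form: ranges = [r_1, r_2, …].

beam 1: φ=-135°, α=300°
  cosα=0.5000 sinα=-0.8660 | (2,7) | tMaxX 0.9400 tMaxY 0.4157 | tΔX 2.0000 tΔY 1.1547
    t=0.4157 [y] (2,6)
    t=0.9400 [x] (3,6)
    t=1.5704 [y] (3,5)
    t=2.7251 [y] (3,4)
    t=2.9400 [x] (4,4)
    t=3.8798 [y] (4,3)
    t=4.9400 [x] (5,3)
    t=5.0345 [y] (5,2)
    t=6.1892 [y] (5,1)
    t=6.9400 [x] (6,1)
    t=7.3439 [y] (6,0) — stop
  → r_1 = 7.3439
beam 2: φ=-90°, α=345°
  cosα=0.9659 sinα=-0.2588 | (2,7) | tMaxX 0.4866 tMaxY 1.3909 | tΔX 1.0353 tΔY 3.8637
    t=0.4866 [x] (3,7)
    t=1.3909 [y] (3,6)
    t=1.5219 [x] (4,6) — stop
  → r_2 = 1.5219
beam 3: φ=-45°, α=30°
  cosα=0.8660 sinα=0.5000 | (2,7) | tMaxX 0.5427 tMaxY 1.2800 | tΔX 1.1547 tΔY 2.0000
    t=0.5427 [x] (3,7)
    t=1.2800 [y] (3,8) — stop
  → r_3 = 1.2800
beam 4: φ=0°, α=75°
  cosα=0.2588 sinα=0.9659 | (2,7) | tMaxX 1.8159 tMaxY 0.6626 | tΔX 3.8637 tΔY 1.0353
    t=0.6626 [y] (2,8) — stop
  → r_4 = 0.6626
beam 5: φ=45°, α=120°
  cosα=-0.5000 sinα=0.8660 | (2,7) | tMaxX 1.0600 tMaxY 0.7390 | tΔX 2.0000 tΔY 1.1547
    t=0.7390 [y] (2,8) — stop
  → r_5 = 0.7390
beam 6: φ=90°, α=165°
  cosα=-0.9659 sinα=0.2588 | (2,7) | tMaxX 0.5487 tMaxY 2.4728 | tΔX 1.0353 tΔY 3.8637
    t=0.5487 [x] (1,7)
    t=1.5840 [x] (0,7) — stop
  → r_6 = 1.5840
beam 7: φ=135°, α=210°
  cosα=-0.8660 sinα=-0.5000 | (2,7) | tMaxX 0.6120 tMaxY 0.7200 | tΔX 1.1547 tΔY 2.0000
    t=0.6120 [x] (1,7)
    t=0.7200 [y] (1,6)
    t=1.7667 [x] (0,6) — stop
  → r_7 = 1.7667

ranges = [7.3439, 1.5219, 1.2800, 0.6626, 0.7390, 1.5840, 1.7667]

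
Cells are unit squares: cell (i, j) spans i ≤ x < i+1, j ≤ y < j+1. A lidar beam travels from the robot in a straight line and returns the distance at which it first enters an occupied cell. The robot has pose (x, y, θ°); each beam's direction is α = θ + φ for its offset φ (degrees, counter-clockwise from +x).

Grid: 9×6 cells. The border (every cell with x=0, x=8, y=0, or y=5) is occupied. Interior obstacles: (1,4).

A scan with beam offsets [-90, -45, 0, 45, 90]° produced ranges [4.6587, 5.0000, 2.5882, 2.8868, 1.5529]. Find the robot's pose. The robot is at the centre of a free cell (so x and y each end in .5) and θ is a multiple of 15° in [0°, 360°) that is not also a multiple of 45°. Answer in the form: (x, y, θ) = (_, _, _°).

Candidates: 27 free-cell centres × 16 headings = 432 poses. Raycast each; keep the one whose scan matches to 4 dp.
  (7.5, 1.5, 210°): beam 1 = 4.0415 ≠ 4.6587 ✗
  (6.5, 4.5, 75°): beam 1 = 1.5529 ≠ 4.6587 ✗
  (5.5, 3.5, 255°): beam 1 = 3.6235 ≠ 4.6587 ✗
  (2.5, 2.5, 240°): beam 1 = 1.7321 ≠ 4.6587 ✗
  (6.5, 3.5, 120°): beam 1 = 1.7321 ≠ 4.6587 ✗
  …
  (6.5, 3.5, 255°): r_1=4.6587, r_2=5.0000, r_3=2.5882, r_4=2.8868, r_5=1.5529 — all match ✓
Only this pose fits every beam.

(x, y, θ) = (6.5, 3.5, 255°)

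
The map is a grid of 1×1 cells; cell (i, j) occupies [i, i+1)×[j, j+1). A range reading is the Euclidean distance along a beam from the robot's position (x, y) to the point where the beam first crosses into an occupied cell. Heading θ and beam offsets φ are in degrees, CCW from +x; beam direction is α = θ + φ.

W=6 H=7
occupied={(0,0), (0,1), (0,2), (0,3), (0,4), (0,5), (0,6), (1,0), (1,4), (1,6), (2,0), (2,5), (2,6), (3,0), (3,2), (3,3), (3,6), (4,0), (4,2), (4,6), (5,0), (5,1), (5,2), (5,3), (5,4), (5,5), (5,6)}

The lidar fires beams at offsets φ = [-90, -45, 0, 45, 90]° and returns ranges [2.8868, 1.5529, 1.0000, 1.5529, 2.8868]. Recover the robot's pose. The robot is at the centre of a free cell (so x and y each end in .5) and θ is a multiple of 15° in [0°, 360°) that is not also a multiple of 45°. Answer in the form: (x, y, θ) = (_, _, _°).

(x, y, θ) = (2.5, 3.5, 150°)

Enumerate (i+0.5, j+0.5, θ) over the 15 free cells and 16 admissible headings. For each, cast all 5 beams and compare to the given ranges.
  (2.5, 2.5, 255°): beam 1 = 1.5529 ≠ 2.8868 ✗
  (4.5, 4.5, 285°): beam 1 = 3.6235 ≠ 2.8868 ✗
  (2.5, 1.5, 285°): beam 1 = 1.5529 ≠ 2.8868 ✗
  (4.5, 5.5, 30°): beam 1 = 1.0000 ≠ 2.8868 ✗
  …
  (2.5, 3.5, 150°): r_1=2.8868, r_2=1.5529, r_3=1.0000, r_4=1.5529, r_5=2.8868 — all match ✓
No second candidate reproduces the full scan.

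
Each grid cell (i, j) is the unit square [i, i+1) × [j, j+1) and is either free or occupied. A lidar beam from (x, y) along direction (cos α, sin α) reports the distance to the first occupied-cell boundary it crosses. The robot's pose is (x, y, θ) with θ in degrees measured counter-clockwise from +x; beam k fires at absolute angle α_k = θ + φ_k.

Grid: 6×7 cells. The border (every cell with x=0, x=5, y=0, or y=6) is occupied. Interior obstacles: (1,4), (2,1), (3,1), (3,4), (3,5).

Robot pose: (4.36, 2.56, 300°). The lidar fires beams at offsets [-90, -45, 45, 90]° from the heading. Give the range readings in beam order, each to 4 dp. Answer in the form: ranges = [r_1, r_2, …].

beam 1: φ=-90°, α=210°
  d=(-0.8660,-0.5000)  start (4,2)  tX=0.4157 tY=1.1200  stride 1/|dx|=1.1547 1/|dy|=2.0000
    cross x-line → (3,2), t=0.4157
    cross y-line → (3,1), t=1.1200 (wall)
  → r_1 = 1.1200
beam 2: φ=-45°, α=255°
  d=(-0.2588,-0.9659)  start (4,2)  tX=1.3909 tY=0.5798  stride 1/|dx|=3.8637 1/|dy|=1.0353
    cross y-line → (4,1), t=0.5798
    cross x-line → (3,1), t=1.3909 (wall)
  → r_2 = 1.3909
beam 3: φ=45°, α=345°
  d=(0.9659,-0.2588)  start (4,2)  tX=0.6626 tY=2.1637  stride 1/|dx|=1.0353 1/|dy|=3.8637
    cross x-line → (5,2), t=0.6626 (wall)
  → r_3 = 0.6626
beam 4: φ=90°, α=30°
  d=(0.8660,0.5000)  start (4,2)  tX=0.7390 tY=0.8800  stride 1/|dx|=1.1547 1/|dy|=2.0000
    cross x-line → (5,2), t=0.7390 (wall)
  → r_4 = 0.7390

ranges = [1.1200, 1.3909, 0.6626, 0.7390]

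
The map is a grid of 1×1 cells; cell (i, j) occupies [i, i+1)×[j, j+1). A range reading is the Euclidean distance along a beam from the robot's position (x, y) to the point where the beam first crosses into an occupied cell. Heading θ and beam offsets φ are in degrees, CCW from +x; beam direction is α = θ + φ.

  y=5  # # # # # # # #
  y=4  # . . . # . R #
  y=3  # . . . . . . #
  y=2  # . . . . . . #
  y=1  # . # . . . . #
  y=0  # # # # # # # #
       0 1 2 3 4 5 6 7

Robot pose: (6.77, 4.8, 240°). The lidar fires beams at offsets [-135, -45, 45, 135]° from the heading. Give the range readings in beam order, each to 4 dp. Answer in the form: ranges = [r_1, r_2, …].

beam 1: φ=-135°, α=105°
  dir = (cos 105°, sin 105°) = (-0.2588, 0.9659); from cell (6,4)
  next x-line at t=2.9751, next y-line at t=0.2071; Δt_x=3.8637, Δt_y=1.0353
    y: enter (6,5) at t=0.2071 ← occupied
  → r_1 = 0.2071
beam 2: φ=-45°, α=195°
  dir = (cos 195°, sin 195°) = (-0.9659, -0.2588); from cell (6,4)
  next x-line at t=0.7972, next y-line at t=3.0910; Δt_x=1.0353, Δt_y=3.8637
    x: enter (5,4) at t=0.7972
    x: enter (4,4) at t=1.8324 ← occupied
  → r_2 = 1.8324
beam 3: φ=45°, α=285°
  dir = (cos 285°, sin 285°) = (0.2588, -0.9659); from cell (6,4)
  next x-line at t=0.8887, next y-line at t=0.8282; Δt_x=3.8637, Δt_y=1.0353
    y: enter (6,3) at t=0.8282
    x: enter (7,3) at t=0.8887 ← occupied
  → r_3 = 0.8887
beam 4: φ=135°, α=15°
  dir = (cos 15°, sin 15°) = (0.9659, 0.2588); from cell (6,4)
  next x-line at t=0.2381, next y-line at t=0.7727; Δt_x=1.0353, Δt_y=3.8637
    x: enter (7,4) at t=0.2381 ← occupied
  → r_4 = 0.2381

ranges = [0.2071, 1.8324, 0.8887, 0.2381]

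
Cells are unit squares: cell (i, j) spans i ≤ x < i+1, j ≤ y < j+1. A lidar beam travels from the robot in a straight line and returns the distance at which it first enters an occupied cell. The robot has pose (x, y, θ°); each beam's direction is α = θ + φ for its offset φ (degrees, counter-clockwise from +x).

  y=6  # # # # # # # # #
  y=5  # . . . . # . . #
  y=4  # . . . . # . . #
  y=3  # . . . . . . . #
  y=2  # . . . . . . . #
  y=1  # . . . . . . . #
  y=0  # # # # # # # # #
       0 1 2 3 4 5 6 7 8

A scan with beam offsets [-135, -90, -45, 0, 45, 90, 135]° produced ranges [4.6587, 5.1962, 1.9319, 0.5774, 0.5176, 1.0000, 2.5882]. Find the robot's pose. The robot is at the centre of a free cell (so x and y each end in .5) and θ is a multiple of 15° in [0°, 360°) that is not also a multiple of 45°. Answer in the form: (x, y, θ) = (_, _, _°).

(x, y, θ) = (5.5, 1.5, 240°)

Enumerate (i+0.5, j+0.5, θ) over the 33 free cells and 16 admissible headings. For each, cast all 7 beams and compare to the given ranges.
  (5.5, 2.5, 255°): beam 1 = 4.0415 ≠ 4.6587 ✗
  (5.5, 3.5, 285°): beam 1 = 5.0000 ≠ 4.6587 ✗
  (6.5, 3.5, 15°): beam 1 = 2.8868 ≠ 4.6587 ✗
  …
  (5.5, 1.5, 240°): r_1=4.6587, r_2=5.1962, r_3=1.9319, r_4=0.5774, r_5=0.5176, r_6=1.0000, r_7=2.5882 — all match ✓
Only this pose fits every beam.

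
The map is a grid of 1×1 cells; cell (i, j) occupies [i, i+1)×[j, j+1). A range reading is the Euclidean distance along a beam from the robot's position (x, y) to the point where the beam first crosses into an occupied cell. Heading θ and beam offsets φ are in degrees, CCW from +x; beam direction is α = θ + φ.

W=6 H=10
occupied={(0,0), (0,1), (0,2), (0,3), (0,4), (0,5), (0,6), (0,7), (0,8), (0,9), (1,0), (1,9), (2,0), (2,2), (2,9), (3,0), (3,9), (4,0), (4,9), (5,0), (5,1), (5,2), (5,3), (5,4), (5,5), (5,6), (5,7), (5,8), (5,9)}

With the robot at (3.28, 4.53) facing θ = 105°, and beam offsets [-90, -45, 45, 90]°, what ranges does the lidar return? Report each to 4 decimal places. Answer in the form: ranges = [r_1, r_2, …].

beam 1: φ=-90°, α=15°
  d=(0.9659,0.2588)  start (3,4)  tX=0.7454 tY=1.8159  stride 1/|dx|=1.0353 1/|dy|=3.8637
    cross x-line → (4,4), t=0.7454
    cross x-line → (5,4), t=1.7807 (wall)
  → r_1 = 1.7807
beam 2: φ=-45°, α=60°
  d=(0.5000,0.8660)  start (3,4)  tX=1.4400 tY=0.5427  stride 1/|dx|=2.0000 1/|dy|=1.1547
    cross y-line → (3,5), t=0.5427
    cross x-line → (4,5), t=1.4400
    cross y-line → (4,6), t=1.6974
    cross y-line → (4,7), t=2.8521
    cross x-line → (5,7), t=3.4400 (wall)
  → r_2 = 3.4400
beam 3: φ=45°, α=150°
  d=(-0.8660,0.5000)  start (3,4)  tX=0.3233 tY=0.9400  stride 1/|dx|=1.1547 1/|dy|=2.0000
    cross x-line → (2,4), t=0.3233
    cross y-line → (2,5), t=0.9400
    cross x-line → (1,5), t=1.4780
    cross x-line → (0,5), t=2.6327 (wall)
  → r_3 = 2.6327
beam 4: φ=90°, α=195°
  d=(-0.9659,-0.2588)  start (3,4)  tX=0.2899 tY=2.0478  stride 1/|dx|=1.0353 1/|dy|=3.8637
    cross x-line → (2,4), t=0.2899
    cross x-line → (1,4), t=1.3252
    cross y-line → (1,3), t=2.0478
    cross x-line → (0,3), t=2.3604 (wall)
  → r_4 = 2.3604

ranges = [1.7807, 3.4400, 2.6327, 2.3604]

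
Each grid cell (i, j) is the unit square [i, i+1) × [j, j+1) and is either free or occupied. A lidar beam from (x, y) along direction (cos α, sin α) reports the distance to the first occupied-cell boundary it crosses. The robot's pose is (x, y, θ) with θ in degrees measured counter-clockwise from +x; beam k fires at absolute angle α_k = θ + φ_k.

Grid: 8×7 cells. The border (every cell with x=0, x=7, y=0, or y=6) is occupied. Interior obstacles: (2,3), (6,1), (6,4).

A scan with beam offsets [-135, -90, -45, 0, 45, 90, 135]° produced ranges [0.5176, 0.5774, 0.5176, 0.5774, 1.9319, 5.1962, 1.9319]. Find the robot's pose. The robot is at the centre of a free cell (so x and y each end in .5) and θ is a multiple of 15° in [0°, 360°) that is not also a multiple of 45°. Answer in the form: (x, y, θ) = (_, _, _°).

Enumerate (i+0.5, j+0.5, θ) over the 27 free cells and 16 admissible headings. For each, cast all 7 beams and compare to the given ranges.
  (5.5, 4.5, 345°): beam 1 = 2.8868 ≠ 0.5176 ✗
  (1.5, 2.5, 30°): beam 1 = 1.5529 ≠ 0.5176 ✗
  (2.5, 1.5, 345°): beam 1 = 1.0000 ≠ 0.5176 ✗
  …
  (1.5, 1.5, 300°): r_1=0.5176, r_2=0.5774, r_3=0.5176, r_4=0.5774, r_5=1.9319, r_6=5.1962, r_7=1.9319 — all match ✓
No second candidate reproduces the full scan.

(x, y, θ) = (1.5, 1.5, 300°)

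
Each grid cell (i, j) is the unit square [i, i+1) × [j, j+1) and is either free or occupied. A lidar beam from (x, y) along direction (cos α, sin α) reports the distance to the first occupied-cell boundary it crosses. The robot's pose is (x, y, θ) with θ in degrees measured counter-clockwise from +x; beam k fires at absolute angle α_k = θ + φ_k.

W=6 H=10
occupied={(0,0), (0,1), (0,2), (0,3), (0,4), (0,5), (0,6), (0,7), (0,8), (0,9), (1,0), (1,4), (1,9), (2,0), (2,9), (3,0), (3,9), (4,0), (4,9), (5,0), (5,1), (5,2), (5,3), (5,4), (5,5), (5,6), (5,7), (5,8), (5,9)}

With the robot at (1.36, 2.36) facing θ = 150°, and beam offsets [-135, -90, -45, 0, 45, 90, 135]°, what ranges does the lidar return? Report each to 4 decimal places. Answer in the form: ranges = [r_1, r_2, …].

ranges = [3.7684, 7.2800, 1.3909, 0.4157, 0.3727, 0.7200, 1.4080]

beam 1: φ=-135°, α=15°
  direction (0.9659, 0.2588); cell (1,2); t to first gridline: x 0.6626, y 2.4728 (then +1.0353 / +3.8637)
    (2,2) via x @ 0.6626
    (3,2) via x @ 1.6979
    (3,3) via y @ 2.4728
    (4,3) via x @ 2.7331
    (5,3) via x @ 3.7684  # hit
  → r_1 = 3.7684
beam 2: φ=-90°, α=60°
  direction (0.5000, 0.8660); cell (1,2); t to first gridline: x 1.2800, y 0.7390 (then +2.0000 / +1.1547)
    (1,3) via y @ 0.7390
    (2,3) via x @ 1.2800
    (2,4) via y @ 1.8937
    (2,5) via y @ 3.0484
    (3,5) via x @ 3.2800
    (3,6) via y @ 4.2031
    (4,6) via x @ 5.2800
    (4,7) via y @ 5.3578
    (4,8) via y @ 6.5125
    (5,8) via x @ 7.2800  # hit
  → r_2 = 7.2800
beam 3: φ=-45°, α=105°
  direction (-0.2588, 0.9659); cell (1,2); t to first gridline: x 1.3909, y 0.6626 (then +3.8637 / +1.0353)
    (1,3) via y @ 0.6626
    (0,3) via x @ 1.3909  # hit
  → r_3 = 1.3909
beam 4: φ=0°, α=150°
  direction (-0.8660, 0.5000); cell (1,2); t to first gridline: x 0.4157, y 1.2800 (then +1.1547 / +2.0000)
    (0,2) via x @ 0.4157  # hit
  → r_4 = 0.4157
beam 5: φ=45°, α=195°
  direction (-0.9659, -0.2588); cell (1,2); t to first gridline: x 0.3727, y 1.3909 (then +1.0353 / +3.8637)
    (0,2) via x @ 0.3727  # hit
  → r_5 = 0.3727
beam 6: φ=90°, α=240°
  direction (-0.5000, -0.8660); cell (1,2); t to first gridline: x 0.7200, y 0.4157 (then +2.0000 / +1.1547)
    (1,1) via y @ 0.4157
    (0,1) via x @ 0.7200  # hit
  → r_6 = 0.7200
beam 7: φ=135°, α=285°
  direction (0.2588, -0.9659); cell (1,2); t to first gridline: x 2.4728, y 0.3727 (then +3.8637 / +1.0353)
    (1,1) via y @ 0.3727
    (1,0) via y @ 1.4080  # hit
  → r_7 = 1.4080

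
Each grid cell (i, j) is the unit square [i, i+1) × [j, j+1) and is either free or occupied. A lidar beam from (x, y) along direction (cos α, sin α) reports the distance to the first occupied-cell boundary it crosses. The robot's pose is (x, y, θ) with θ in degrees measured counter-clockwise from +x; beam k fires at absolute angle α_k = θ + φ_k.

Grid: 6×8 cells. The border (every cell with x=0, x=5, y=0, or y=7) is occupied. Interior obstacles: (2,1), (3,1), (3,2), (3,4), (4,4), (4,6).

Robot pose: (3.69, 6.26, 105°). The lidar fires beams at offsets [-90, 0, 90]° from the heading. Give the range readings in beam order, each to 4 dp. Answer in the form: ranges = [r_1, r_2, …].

ranges = [0.3209, 0.7661, 2.7849]

beam 1: φ=-90°, α=15°
  direction (0.9659, 0.2588); cell (3,6); t to first gridline: x 0.3209, y 2.8591 (then +1.0353 / +3.8637)
    (4,6) via x @ 0.3209  # hit
  → r_1 = 0.3209
beam 2: φ=0°, α=105°
  direction (-0.2588, 0.9659); cell (3,6); t to first gridline: x 2.6660, y 0.7661 (then +3.8637 / +1.0353)
    (3,7) via y @ 0.7661  # hit
  → r_2 = 0.7661
beam 3: φ=90°, α=195°
  direction (-0.9659, -0.2588); cell (3,6); t to first gridline: x 0.7143, y 1.0046 (then +1.0353 / +3.8637)
    (2,6) via x @ 0.7143
    (2,5) via y @ 1.0046
    (1,5) via x @ 1.7496
    (0,5) via x @ 2.7849  # hit
  → r_3 = 2.7849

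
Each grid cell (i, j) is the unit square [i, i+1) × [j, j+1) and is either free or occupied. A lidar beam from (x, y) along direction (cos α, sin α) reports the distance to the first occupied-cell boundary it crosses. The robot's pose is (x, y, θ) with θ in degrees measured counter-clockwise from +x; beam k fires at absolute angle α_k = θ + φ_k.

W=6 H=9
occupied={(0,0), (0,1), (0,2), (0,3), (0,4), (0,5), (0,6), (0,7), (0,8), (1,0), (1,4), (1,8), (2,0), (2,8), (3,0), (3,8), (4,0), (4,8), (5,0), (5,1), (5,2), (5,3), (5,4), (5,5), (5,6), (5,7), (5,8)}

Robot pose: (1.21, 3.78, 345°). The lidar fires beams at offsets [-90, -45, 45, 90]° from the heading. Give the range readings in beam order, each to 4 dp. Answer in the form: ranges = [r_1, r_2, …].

beam 1: φ=-90°, α=255°
  direction (-0.2588, -0.9659); cell (1,3); t to first gridline: x 0.8114, y 0.8075 (then +3.8637 / +1.0353)
    (1,2) via y @ 0.8075
    (0,2) via x @ 0.8114  # hit
  → r_1 = 0.8114
beam 2: φ=-45°, α=300°
  direction (0.5000, -0.8660); cell (1,3); t to first gridline: x 1.5800, y 0.9007 (then +2.0000 / +1.1547)
    (1,2) via y @ 0.9007
    (2,2) via x @ 1.5800
    (2,1) via y @ 2.0554
    (2,0) via y @ 3.2101  # hit
  → r_2 = 3.2101
beam 3: φ=45°, α=30°
  direction (0.8660, 0.5000); cell (1,3); t to first gridline: x 0.9122, y 0.4400 (then +1.1547 / +2.0000)
    (1,4) via y @ 0.4400  # hit
  → r_3 = 0.4400
beam 4: φ=90°, α=75°
  direction (0.2588, 0.9659); cell (1,3); t to first gridline: x 3.0523, y 0.2278 (then +3.8637 / +1.0353)
    (1,4) via y @ 0.2278  # hit
  → r_4 = 0.2278

ranges = [0.8114, 3.2101, 0.4400, 0.2278]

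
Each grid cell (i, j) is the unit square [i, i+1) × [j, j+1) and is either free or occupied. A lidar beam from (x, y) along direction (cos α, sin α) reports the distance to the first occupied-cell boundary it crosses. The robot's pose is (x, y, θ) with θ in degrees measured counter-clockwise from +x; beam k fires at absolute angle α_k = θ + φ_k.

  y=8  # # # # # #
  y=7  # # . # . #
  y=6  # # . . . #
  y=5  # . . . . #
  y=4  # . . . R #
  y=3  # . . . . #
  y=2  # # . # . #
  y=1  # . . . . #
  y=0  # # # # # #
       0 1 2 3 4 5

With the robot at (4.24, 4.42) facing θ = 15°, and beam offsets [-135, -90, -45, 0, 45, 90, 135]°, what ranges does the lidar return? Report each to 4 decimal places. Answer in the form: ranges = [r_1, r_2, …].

beam 1: φ=-135°, α=240°
  d=(-0.5000,-0.8660)  start (4,4)  tX=0.4800 tY=0.4850  stride 1/|dx|=2.0000 1/|dy|=1.1547
    cross x-line → (3,4), t=0.4800
    cross y-line → (3,3), t=0.4850
    cross y-line → (3,2), t=1.6397 (wall)
  → r_1 = 1.6397
beam 2: φ=-90°, α=285°
  d=(0.2588,-0.9659)  start (4,4)  tX=2.9364 tY=0.4348  stride 1/|dx|=3.8637 1/|dy|=1.0353
    cross y-line → (4,3), t=0.4348
    cross y-line → (4,2), t=1.4701
    cross y-line → (4,1), t=2.5054
    cross x-line → (5,1), t=2.9364 (wall)
  → r_2 = 2.9364
beam 3: φ=-45°, α=330°
  d=(0.8660,-0.5000)  start (4,4)  tX=0.8776 tY=0.8400  stride 1/|dx|=1.1547 1/|dy|=2.0000
    cross y-line → (4,3), t=0.8400
    cross x-line → (5,3), t=0.8776 (wall)
  → r_3 = 0.8776
beam 4: φ=0°, α=15°
  d=(0.9659,0.2588)  start (4,4)  tX=0.7868 tY=2.2409  stride 1/|dx|=1.0353 1/|dy|=3.8637
    cross x-line → (5,4), t=0.7868 (wall)
  → r_4 = 0.7868
beam 5: φ=45°, α=60°
  d=(0.5000,0.8660)  start (4,4)  tX=1.5200 tY=0.6697  stride 1/|dx|=2.0000 1/|dy|=1.1547
    cross y-line → (4,5), t=0.6697
    cross x-line → (5,5), t=1.5200 (wall)
  → r_5 = 1.5200
beam 6: φ=90°, α=105°
  d=(-0.2588,0.9659)  start (4,4)  tX=0.9273 tY=0.6005  stride 1/|dx|=3.8637 1/|dy|=1.0353
    cross y-line → (4,5), t=0.6005
    cross x-line → (3,5), t=0.9273
    cross y-line → (3,6), t=1.6357
    cross y-line → (3,7), t=2.6710 (wall)
  → r_6 = 2.6710
beam 7: φ=135°, α=150°
  d=(-0.8660,0.5000)  start (4,4)  tX=0.2771 tY=1.1600  stride 1/|dx|=1.1547 1/|dy|=2.0000
    cross x-line → (3,4), t=0.2771
    cross y-line → (3,5), t=1.1600
    cross x-line → (2,5), t=1.4318
    cross x-line → (1,5), t=2.5865
    cross y-line → (1,6), t=3.1600 (wall)
  → r_7 = 3.1600

ranges = [1.6397, 2.9364, 0.8776, 0.7868, 1.5200, 2.6710, 3.1600]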